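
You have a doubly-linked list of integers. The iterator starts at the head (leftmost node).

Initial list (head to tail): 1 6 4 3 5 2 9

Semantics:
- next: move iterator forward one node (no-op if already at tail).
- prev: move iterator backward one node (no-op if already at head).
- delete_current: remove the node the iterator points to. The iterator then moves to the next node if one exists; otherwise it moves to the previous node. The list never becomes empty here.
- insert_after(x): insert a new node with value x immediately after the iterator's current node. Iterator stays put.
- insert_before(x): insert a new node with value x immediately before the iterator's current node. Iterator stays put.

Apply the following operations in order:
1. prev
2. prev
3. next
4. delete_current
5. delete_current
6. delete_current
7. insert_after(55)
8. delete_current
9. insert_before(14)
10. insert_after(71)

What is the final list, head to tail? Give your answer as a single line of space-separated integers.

After 1 (prev): list=[1, 6, 4, 3, 5, 2, 9] cursor@1
After 2 (prev): list=[1, 6, 4, 3, 5, 2, 9] cursor@1
After 3 (next): list=[1, 6, 4, 3, 5, 2, 9] cursor@6
After 4 (delete_current): list=[1, 4, 3, 5, 2, 9] cursor@4
After 5 (delete_current): list=[1, 3, 5, 2, 9] cursor@3
After 6 (delete_current): list=[1, 5, 2, 9] cursor@5
After 7 (insert_after(55)): list=[1, 5, 55, 2, 9] cursor@5
After 8 (delete_current): list=[1, 55, 2, 9] cursor@55
After 9 (insert_before(14)): list=[1, 14, 55, 2, 9] cursor@55
After 10 (insert_after(71)): list=[1, 14, 55, 71, 2, 9] cursor@55

Answer: 1 14 55 71 2 9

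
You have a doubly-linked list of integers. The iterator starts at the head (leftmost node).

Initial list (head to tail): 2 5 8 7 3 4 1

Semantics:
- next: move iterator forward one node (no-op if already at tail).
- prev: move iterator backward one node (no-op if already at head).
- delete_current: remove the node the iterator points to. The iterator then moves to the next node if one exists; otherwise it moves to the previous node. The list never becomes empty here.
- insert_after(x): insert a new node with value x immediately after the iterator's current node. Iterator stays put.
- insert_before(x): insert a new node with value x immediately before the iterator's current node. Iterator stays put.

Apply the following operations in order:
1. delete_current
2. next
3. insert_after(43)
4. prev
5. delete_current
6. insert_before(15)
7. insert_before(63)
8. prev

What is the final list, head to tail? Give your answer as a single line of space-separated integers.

Answer: 15 63 8 43 7 3 4 1

Derivation:
After 1 (delete_current): list=[5, 8, 7, 3, 4, 1] cursor@5
After 2 (next): list=[5, 8, 7, 3, 4, 1] cursor@8
After 3 (insert_after(43)): list=[5, 8, 43, 7, 3, 4, 1] cursor@8
After 4 (prev): list=[5, 8, 43, 7, 3, 4, 1] cursor@5
After 5 (delete_current): list=[8, 43, 7, 3, 4, 1] cursor@8
After 6 (insert_before(15)): list=[15, 8, 43, 7, 3, 4, 1] cursor@8
After 7 (insert_before(63)): list=[15, 63, 8, 43, 7, 3, 4, 1] cursor@8
After 8 (prev): list=[15, 63, 8, 43, 7, 3, 4, 1] cursor@63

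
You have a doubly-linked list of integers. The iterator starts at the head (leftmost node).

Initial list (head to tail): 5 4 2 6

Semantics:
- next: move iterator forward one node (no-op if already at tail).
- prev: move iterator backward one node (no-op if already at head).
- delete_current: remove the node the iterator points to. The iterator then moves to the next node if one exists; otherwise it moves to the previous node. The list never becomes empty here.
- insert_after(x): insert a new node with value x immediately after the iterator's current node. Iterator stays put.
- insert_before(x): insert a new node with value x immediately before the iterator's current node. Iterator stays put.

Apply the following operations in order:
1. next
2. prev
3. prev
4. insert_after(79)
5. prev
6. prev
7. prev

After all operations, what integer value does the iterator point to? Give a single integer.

After 1 (next): list=[5, 4, 2, 6] cursor@4
After 2 (prev): list=[5, 4, 2, 6] cursor@5
After 3 (prev): list=[5, 4, 2, 6] cursor@5
After 4 (insert_after(79)): list=[5, 79, 4, 2, 6] cursor@5
After 5 (prev): list=[5, 79, 4, 2, 6] cursor@5
After 6 (prev): list=[5, 79, 4, 2, 6] cursor@5
After 7 (prev): list=[5, 79, 4, 2, 6] cursor@5

Answer: 5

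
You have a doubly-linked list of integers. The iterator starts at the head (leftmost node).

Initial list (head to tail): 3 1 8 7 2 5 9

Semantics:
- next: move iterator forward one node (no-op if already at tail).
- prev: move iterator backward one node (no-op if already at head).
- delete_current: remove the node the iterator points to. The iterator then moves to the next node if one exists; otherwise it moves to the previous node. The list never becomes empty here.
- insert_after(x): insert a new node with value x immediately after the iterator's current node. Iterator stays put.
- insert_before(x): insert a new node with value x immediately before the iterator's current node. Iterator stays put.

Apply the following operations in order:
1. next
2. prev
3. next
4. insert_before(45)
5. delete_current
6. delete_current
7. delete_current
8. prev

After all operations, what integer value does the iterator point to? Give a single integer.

After 1 (next): list=[3, 1, 8, 7, 2, 5, 9] cursor@1
After 2 (prev): list=[3, 1, 8, 7, 2, 5, 9] cursor@3
After 3 (next): list=[3, 1, 8, 7, 2, 5, 9] cursor@1
After 4 (insert_before(45)): list=[3, 45, 1, 8, 7, 2, 5, 9] cursor@1
After 5 (delete_current): list=[3, 45, 8, 7, 2, 5, 9] cursor@8
After 6 (delete_current): list=[3, 45, 7, 2, 5, 9] cursor@7
After 7 (delete_current): list=[3, 45, 2, 5, 9] cursor@2
After 8 (prev): list=[3, 45, 2, 5, 9] cursor@45

Answer: 45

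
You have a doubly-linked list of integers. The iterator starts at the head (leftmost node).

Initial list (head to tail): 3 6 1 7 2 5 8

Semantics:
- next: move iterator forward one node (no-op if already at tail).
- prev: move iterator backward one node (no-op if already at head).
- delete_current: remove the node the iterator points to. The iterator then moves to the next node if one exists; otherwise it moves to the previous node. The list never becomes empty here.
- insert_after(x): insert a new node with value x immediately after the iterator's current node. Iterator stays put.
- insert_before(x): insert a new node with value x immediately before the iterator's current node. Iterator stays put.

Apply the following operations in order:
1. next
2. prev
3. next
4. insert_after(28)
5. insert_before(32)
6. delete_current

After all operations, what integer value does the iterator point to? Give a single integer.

Answer: 28

Derivation:
After 1 (next): list=[3, 6, 1, 7, 2, 5, 8] cursor@6
After 2 (prev): list=[3, 6, 1, 7, 2, 5, 8] cursor@3
After 3 (next): list=[3, 6, 1, 7, 2, 5, 8] cursor@6
After 4 (insert_after(28)): list=[3, 6, 28, 1, 7, 2, 5, 8] cursor@6
After 5 (insert_before(32)): list=[3, 32, 6, 28, 1, 7, 2, 5, 8] cursor@6
After 6 (delete_current): list=[3, 32, 28, 1, 7, 2, 5, 8] cursor@28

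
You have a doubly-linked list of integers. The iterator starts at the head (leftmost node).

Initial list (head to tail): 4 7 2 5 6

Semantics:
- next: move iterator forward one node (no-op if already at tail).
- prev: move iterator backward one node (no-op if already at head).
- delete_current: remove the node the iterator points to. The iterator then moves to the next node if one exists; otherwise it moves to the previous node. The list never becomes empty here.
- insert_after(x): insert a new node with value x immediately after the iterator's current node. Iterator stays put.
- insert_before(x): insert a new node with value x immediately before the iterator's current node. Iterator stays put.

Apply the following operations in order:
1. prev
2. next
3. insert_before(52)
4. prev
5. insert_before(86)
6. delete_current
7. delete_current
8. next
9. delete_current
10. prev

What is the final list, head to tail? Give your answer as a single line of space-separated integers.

After 1 (prev): list=[4, 7, 2, 5, 6] cursor@4
After 2 (next): list=[4, 7, 2, 5, 6] cursor@7
After 3 (insert_before(52)): list=[4, 52, 7, 2, 5, 6] cursor@7
After 4 (prev): list=[4, 52, 7, 2, 5, 6] cursor@52
After 5 (insert_before(86)): list=[4, 86, 52, 7, 2, 5, 6] cursor@52
After 6 (delete_current): list=[4, 86, 7, 2, 5, 6] cursor@7
After 7 (delete_current): list=[4, 86, 2, 5, 6] cursor@2
After 8 (next): list=[4, 86, 2, 5, 6] cursor@5
After 9 (delete_current): list=[4, 86, 2, 6] cursor@6
After 10 (prev): list=[4, 86, 2, 6] cursor@2

Answer: 4 86 2 6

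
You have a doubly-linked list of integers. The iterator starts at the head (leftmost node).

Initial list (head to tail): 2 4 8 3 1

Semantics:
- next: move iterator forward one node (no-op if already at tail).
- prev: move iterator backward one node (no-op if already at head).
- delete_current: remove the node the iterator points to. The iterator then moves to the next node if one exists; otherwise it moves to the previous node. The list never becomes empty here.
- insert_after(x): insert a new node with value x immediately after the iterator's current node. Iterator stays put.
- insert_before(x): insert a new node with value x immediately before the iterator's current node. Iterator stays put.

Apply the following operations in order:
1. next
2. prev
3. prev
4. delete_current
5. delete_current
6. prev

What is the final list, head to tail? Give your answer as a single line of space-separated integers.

After 1 (next): list=[2, 4, 8, 3, 1] cursor@4
After 2 (prev): list=[2, 4, 8, 3, 1] cursor@2
After 3 (prev): list=[2, 4, 8, 3, 1] cursor@2
After 4 (delete_current): list=[4, 8, 3, 1] cursor@4
After 5 (delete_current): list=[8, 3, 1] cursor@8
After 6 (prev): list=[8, 3, 1] cursor@8

Answer: 8 3 1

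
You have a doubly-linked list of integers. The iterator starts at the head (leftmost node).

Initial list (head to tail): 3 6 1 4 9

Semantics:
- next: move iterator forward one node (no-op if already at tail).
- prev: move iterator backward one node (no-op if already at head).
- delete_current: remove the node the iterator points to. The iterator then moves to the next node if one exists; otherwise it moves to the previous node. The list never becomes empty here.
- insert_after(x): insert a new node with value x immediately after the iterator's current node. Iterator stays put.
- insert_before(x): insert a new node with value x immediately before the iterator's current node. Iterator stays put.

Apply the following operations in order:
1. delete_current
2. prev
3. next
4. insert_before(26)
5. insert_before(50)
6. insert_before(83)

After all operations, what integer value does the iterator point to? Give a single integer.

After 1 (delete_current): list=[6, 1, 4, 9] cursor@6
After 2 (prev): list=[6, 1, 4, 9] cursor@6
After 3 (next): list=[6, 1, 4, 9] cursor@1
After 4 (insert_before(26)): list=[6, 26, 1, 4, 9] cursor@1
After 5 (insert_before(50)): list=[6, 26, 50, 1, 4, 9] cursor@1
After 6 (insert_before(83)): list=[6, 26, 50, 83, 1, 4, 9] cursor@1

Answer: 1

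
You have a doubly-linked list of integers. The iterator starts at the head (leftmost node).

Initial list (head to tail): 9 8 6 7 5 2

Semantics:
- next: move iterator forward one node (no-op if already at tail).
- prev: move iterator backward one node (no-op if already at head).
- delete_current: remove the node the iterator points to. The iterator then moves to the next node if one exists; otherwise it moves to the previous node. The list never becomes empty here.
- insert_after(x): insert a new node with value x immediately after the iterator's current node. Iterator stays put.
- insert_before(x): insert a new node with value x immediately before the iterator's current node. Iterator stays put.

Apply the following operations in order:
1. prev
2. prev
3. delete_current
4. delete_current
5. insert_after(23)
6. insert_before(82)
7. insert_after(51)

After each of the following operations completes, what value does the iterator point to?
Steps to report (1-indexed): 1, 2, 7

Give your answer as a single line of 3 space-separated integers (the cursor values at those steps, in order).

Answer: 9 9 6

Derivation:
After 1 (prev): list=[9, 8, 6, 7, 5, 2] cursor@9
After 2 (prev): list=[9, 8, 6, 7, 5, 2] cursor@9
After 3 (delete_current): list=[8, 6, 7, 5, 2] cursor@8
After 4 (delete_current): list=[6, 7, 5, 2] cursor@6
After 5 (insert_after(23)): list=[6, 23, 7, 5, 2] cursor@6
After 6 (insert_before(82)): list=[82, 6, 23, 7, 5, 2] cursor@6
After 7 (insert_after(51)): list=[82, 6, 51, 23, 7, 5, 2] cursor@6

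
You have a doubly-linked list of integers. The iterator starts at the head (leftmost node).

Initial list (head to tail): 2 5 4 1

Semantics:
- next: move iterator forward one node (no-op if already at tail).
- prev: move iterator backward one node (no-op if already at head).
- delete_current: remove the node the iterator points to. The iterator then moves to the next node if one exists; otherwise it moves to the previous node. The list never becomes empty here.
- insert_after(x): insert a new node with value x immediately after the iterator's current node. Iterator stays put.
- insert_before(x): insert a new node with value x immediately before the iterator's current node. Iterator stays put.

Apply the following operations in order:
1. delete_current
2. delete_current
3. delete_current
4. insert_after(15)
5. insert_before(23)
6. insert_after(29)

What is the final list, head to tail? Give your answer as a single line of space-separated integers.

Answer: 23 1 29 15

Derivation:
After 1 (delete_current): list=[5, 4, 1] cursor@5
After 2 (delete_current): list=[4, 1] cursor@4
After 3 (delete_current): list=[1] cursor@1
After 4 (insert_after(15)): list=[1, 15] cursor@1
After 5 (insert_before(23)): list=[23, 1, 15] cursor@1
After 6 (insert_after(29)): list=[23, 1, 29, 15] cursor@1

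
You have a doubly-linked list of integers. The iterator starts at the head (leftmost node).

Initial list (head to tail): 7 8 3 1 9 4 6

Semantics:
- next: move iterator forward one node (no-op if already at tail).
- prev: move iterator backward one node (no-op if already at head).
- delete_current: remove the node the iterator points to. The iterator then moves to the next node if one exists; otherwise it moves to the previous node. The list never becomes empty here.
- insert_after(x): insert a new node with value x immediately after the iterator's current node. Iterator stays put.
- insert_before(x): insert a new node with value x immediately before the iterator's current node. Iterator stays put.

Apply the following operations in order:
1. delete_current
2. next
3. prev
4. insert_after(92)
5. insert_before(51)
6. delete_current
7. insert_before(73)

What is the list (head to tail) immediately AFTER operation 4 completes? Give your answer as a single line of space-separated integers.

Answer: 8 92 3 1 9 4 6

Derivation:
After 1 (delete_current): list=[8, 3, 1, 9, 4, 6] cursor@8
After 2 (next): list=[8, 3, 1, 9, 4, 6] cursor@3
After 3 (prev): list=[8, 3, 1, 9, 4, 6] cursor@8
After 4 (insert_after(92)): list=[8, 92, 3, 1, 9, 4, 6] cursor@8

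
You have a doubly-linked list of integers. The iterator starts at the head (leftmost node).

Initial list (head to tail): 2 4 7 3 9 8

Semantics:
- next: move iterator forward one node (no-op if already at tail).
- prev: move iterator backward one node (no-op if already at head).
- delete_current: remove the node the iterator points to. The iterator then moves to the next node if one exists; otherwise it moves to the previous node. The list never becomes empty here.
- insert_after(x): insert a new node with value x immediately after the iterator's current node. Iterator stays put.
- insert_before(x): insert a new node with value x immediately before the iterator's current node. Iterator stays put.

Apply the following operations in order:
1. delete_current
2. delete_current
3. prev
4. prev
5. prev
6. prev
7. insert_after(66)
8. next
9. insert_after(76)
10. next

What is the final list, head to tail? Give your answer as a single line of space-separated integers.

After 1 (delete_current): list=[4, 7, 3, 9, 8] cursor@4
After 2 (delete_current): list=[7, 3, 9, 8] cursor@7
After 3 (prev): list=[7, 3, 9, 8] cursor@7
After 4 (prev): list=[7, 3, 9, 8] cursor@7
After 5 (prev): list=[7, 3, 9, 8] cursor@7
After 6 (prev): list=[7, 3, 9, 8] cursor@7
After 7 (insert_after(66)): list=[7, 66, 3, 9, 8] cursor@7
After 8 (next): list=[7, 66, 3, 9, 8] cursor@66
After 9 (insert_after(76)): list=[7, 66, 76, 3, 9, 8] cursor@66
After 10 (next): list=[7, 66, 76, 3, 9, 8] cursor@76

Answer: 7 66 76 3 9 8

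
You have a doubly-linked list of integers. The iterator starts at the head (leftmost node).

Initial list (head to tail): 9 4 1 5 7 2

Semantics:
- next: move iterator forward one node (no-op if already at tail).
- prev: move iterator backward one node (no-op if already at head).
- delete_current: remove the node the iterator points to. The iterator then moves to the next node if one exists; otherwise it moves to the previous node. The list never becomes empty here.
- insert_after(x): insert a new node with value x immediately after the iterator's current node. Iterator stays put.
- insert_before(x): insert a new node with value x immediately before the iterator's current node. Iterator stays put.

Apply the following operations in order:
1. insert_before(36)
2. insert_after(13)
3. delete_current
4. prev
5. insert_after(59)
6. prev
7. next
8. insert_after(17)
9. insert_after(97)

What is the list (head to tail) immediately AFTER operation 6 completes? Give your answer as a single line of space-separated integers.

After 1 (insert_before(36)): list=[36, 9, 4, 1, 5, 7, 2] cursor@9
After 2 (insert_after(13)): list=[36, 9, 13, 4, 1, 5, 7, 2] cursor@9
After 3 (delete_current): list=[36, 13, 4, 1, 5, 7, 2] cursor@13
After 4 (prev): list=[36, 13, 4, 1, 5, 7, 2] cursor@36
After 5 (insert_after(59)): list=[36, 59, 13, 4, 1, 5, 7, 2] cursor@36
After 6 (prev): list=[36, 59, 13, 4, 1, 5, 7, 2] cursor@36

Answer: 36 59 13 4 1 5 7 2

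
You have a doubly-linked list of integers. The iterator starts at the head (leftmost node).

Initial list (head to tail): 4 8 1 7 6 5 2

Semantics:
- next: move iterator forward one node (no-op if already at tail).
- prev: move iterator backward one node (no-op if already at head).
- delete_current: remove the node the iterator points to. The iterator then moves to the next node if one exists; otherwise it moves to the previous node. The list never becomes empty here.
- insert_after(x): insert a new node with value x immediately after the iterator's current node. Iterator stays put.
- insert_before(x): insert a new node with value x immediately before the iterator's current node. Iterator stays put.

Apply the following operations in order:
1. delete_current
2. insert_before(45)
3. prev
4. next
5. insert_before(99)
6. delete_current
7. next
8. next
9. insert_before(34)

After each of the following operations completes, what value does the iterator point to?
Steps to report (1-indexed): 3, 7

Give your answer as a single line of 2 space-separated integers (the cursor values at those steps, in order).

After 1 (delete_current): list=[8, 1, 7, 6, 5, 2] cursor@8
After 2 (insert_before(45)): list=[45, 8, 1, 7, 6, 5, 2] cursor@8
After 3 (prev): list=[45, 8, 1, 7, 6, 5, 2] cursor@45
After 4 (next): list=[45, 8, 1, 7, 6, 5, 2] cursor@8
After 5 (insert_before(99)): list=[45, 99, 8, 1, 7, 6, 5, 2] cursor@8
After 6 (delete_current): list=[45, 99, 1, 7, 6, 5, 2] cursor@1
After 7 (next): list=[45, 99, 1, 7, 6, 5, 2] cursor@7
After 8 (next): list=[45, 99, 1, 7, 6, 5, 2] cursor@6
After 9 (insert_before(34)): list=[45, 99, 1, 7, 34, 6, 5, 2] cursor@6

Answer: 45 7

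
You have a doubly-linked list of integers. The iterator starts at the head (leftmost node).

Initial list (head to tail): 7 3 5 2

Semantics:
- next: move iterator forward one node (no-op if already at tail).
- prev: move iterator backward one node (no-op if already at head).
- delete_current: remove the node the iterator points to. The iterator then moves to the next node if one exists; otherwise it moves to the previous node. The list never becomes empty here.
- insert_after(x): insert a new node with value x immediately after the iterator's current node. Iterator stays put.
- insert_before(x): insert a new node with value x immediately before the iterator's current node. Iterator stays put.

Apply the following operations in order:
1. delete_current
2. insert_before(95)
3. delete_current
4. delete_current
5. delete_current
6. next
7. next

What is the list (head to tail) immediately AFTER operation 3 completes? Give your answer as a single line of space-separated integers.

Answer: 95 5 2

Derivation:
After 1 (delete_current): list=[3, 5, 2] cursor@3
After 2 (insert_before(95)): list=[95, 3, 5, 2] cursor@3
After 3 (delete_current): list=[95, 5, 2] cursor@5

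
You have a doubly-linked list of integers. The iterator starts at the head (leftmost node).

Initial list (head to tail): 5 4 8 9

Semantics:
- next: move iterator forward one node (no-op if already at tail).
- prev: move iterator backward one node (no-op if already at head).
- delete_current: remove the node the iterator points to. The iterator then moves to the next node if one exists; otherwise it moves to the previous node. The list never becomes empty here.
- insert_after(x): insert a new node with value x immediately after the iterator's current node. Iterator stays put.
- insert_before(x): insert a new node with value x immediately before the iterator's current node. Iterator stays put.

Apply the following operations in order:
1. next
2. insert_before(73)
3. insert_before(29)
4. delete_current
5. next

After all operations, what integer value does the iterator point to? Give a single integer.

After 1 (next): list=[5, 4, 8, 9] cursor@4
After 2 (insert_before(73)): list=[5, 73, 4, 8, 9] cursor@4
After 3 (insert_before(29)): list=[5, 73, 29, 4, 8, 9] cursor@4
After 4 (delete_current): list=[5, 73, 29, 8, 9] cursor@8
After 5 (next): list=[5, 73, 29, 8, 9] cursor@9

Answer: 9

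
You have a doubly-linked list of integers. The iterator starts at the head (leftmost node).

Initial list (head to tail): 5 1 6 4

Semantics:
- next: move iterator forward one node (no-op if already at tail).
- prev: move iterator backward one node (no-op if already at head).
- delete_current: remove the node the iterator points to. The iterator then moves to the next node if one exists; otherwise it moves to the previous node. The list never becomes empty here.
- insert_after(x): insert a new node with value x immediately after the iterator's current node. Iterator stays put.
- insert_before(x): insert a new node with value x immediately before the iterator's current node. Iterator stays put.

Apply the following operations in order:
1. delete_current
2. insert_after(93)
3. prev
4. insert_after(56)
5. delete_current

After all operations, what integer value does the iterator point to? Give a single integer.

After 1 (delete_current): list=[1, 6, 4] cursor@1
After 2 (insert_after(93)): list=[1, 93, 6, 4] cursor@1
After 3 (prev): list=[1, 93, 6, 4] cursor@1
After 4 (insert_after(56)): list=[1, 56, 93, 6, 4] cursor@1
After 5 (delete_current): list=[56, 93, 6, 4] cursor@56

Answer: 56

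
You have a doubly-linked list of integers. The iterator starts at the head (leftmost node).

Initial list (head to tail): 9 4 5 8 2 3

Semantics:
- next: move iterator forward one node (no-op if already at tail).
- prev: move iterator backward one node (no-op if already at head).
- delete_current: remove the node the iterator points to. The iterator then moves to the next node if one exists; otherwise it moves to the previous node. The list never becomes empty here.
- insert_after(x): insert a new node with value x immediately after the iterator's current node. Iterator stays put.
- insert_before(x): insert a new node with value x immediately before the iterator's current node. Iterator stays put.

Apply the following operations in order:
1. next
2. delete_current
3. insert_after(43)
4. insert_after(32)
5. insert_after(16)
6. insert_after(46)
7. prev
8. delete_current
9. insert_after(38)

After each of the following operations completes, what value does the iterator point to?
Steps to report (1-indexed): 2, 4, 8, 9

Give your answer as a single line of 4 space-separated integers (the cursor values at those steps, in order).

Answer: 5 5 5 5

Derivation:
After 1 (next): list=[9, 4, 5, 8, 2, 3] cursor@4
After 2 (delete_current): list=[9, 5, 8, 2, 3] cursor@5
After 3 (insert_after(43)): list=[9, 5, 43, 8, 2, 3] cursor@5
After 4 (insert_after(32)): list=[9, 5, 32, 43, 8, 2, 3] cursor@5
After 5 (insert_after(16)): list=[9, 5, 16, 32, 43, 8, 2, 3] cursor@5
After 6 (insert_after(46)): list=[9, 5, 46, 16, 32, 43, 8, 2, 3] cursor@5
After 7 (prev): list=[9, 5, 46, 16, 32, 43, 8, 2, 3] cursor@9
After 8 (delete_current): list=[5, 46, 16, 32, 43, 8, 2, 3] cursor@5
After 9 (insert_after(38)): list=[5, 38, 46, 16, 32, 43, 8, 2, 3] cursor@5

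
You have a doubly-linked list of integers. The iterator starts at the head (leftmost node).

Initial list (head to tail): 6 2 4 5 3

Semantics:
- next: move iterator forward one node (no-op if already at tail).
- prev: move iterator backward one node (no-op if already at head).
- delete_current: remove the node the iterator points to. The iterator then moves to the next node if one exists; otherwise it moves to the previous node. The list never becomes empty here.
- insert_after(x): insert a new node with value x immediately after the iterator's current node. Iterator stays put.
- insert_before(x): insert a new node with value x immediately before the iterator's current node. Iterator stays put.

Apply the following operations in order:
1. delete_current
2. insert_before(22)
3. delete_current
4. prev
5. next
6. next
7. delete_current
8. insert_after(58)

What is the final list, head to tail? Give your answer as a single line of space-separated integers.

Answer: 22 4 3 58

Derivation:
After 1 (delete_current): list=[2, 4, 5, 3] cursor@2
After 2 (insert_before(22)): list=[22, 2, 4, 5, 3] cursor@2
After 3 (delete_current): list=[22, 4, 5, 3] cursor@4
After 4 (prev): list=[22, 4, 5, 3] cursor@22
After 5 (next): list=[22, 4, 5, 3] cursor@4
After 6 (next): list=[22, 4, 5, 3] cursor@5
After 7 (delete_current): list=[22, 4, 3] cursor@3
After 8 (insert_after(58)): list=[22, 4, 3, 58] cursor@3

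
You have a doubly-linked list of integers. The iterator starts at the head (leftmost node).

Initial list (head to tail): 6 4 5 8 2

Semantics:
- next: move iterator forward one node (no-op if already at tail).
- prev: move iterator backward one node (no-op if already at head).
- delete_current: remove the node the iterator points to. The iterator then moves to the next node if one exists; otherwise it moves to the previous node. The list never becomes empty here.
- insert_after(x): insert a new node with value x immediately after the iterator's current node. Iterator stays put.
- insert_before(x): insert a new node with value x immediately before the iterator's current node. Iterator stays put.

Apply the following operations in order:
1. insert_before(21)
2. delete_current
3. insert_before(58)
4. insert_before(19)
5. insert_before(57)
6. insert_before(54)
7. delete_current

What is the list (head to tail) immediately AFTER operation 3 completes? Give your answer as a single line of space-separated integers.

Answer: 21 58 4 5 8 2

Derivation:
After 1 (insert_before(21)): list=[21, 6, 4, 5, 8, 2] cursor@6
After 2 (delete_current): list=[21, 4, 5, 8, 2] cursor@4
After 3 (insert_before(58)): list=[21, 58, 4, 5, 8, 2] cursor@4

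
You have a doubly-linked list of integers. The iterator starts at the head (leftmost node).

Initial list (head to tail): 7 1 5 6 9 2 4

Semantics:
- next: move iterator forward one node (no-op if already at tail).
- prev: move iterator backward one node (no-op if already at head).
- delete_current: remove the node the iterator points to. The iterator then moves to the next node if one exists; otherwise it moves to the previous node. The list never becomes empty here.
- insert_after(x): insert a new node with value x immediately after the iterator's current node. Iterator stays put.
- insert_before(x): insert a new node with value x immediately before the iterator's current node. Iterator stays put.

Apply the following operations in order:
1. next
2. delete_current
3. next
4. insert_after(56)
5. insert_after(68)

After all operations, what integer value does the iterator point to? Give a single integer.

After 1 (next): list=[7, 1, 5, 6, 9, 2, 4] cursor@1
After 2 (delete_current): list=[7, 5, 6, 9, 2, 4] cursor@5
After 3 (next): list=[7, 5, 6, 9, 2, 4] cursor@6
After 4 (insert_after(56)): list=[7, 5, 6, 56, 9, 2, 4] cursor@6
After 5 (insert_after(68)): list=[7, 5, 6, 68, 56, 9, 2, 4] cursor@6

Answer: 6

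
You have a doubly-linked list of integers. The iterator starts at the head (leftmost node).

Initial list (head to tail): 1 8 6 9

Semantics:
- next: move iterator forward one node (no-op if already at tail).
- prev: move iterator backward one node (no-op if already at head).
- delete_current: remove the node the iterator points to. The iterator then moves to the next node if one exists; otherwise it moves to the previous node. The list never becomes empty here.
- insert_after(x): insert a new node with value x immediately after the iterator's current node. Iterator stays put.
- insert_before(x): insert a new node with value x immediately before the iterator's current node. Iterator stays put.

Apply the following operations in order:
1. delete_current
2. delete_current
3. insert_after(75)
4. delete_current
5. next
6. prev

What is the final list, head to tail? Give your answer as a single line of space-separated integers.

After 1 (delete_current): list=[8, 6, 9] cursor@8
After 2 (delete_current): list=[6, 9] cursor@6
After 3 (insert_after(75)): list=[6, 75, 9] cursor@6
After 4 (delete_current): list=[75, 9] cursor@75
After 5 (next): list=[75, 9] cursor@9
After 6 (prev): list=[75, 9] cursor@75

Answer: 75 9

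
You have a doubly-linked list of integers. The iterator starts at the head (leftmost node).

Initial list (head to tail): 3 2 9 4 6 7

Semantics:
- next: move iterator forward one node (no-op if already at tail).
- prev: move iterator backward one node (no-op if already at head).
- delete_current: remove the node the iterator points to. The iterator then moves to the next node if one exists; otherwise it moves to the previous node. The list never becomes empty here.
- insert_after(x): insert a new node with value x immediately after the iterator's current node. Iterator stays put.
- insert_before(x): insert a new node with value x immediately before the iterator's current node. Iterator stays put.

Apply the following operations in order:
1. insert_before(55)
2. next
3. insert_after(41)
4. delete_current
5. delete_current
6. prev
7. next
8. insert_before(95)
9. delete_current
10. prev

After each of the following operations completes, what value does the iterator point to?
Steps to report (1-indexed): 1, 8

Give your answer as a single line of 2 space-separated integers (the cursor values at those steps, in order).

After 1 (insert_before(55)): list=[55, 3, 2, 9, 4, 6, 7] cursor@3
After 2 (next): list=[55, 3, 2, 9, 4, 6, 7] cursor@2
After 3 (insert_after(41)): list=[55, 3, 2, 41, 9, 4, 6, 7] cursor@2
After 4 (delete_current): list=[55, 3, 41, 9, 4, 6, 7] cursor@41
After 5 (delete_current): list=[55, 3, 9, 4, 6, 7] cursor@9
After 6 (prev): list=[55, 3, 9, 4, 6, 7] cursor@3
After 7 (next): list=[55, 3, 9, 4, 6, 7] cursor@9
After 8 (insert_before(95)): list=[55, 3, 95, 9, 4, 6, 7] cursor@9
After 9 (delete_current): list=[55, 3, 95, 4, 6, 7] cursor@4
After 10 (prev): list=[55, 3, 95, 4, 6, 7] cursor@95

Answer: 3 9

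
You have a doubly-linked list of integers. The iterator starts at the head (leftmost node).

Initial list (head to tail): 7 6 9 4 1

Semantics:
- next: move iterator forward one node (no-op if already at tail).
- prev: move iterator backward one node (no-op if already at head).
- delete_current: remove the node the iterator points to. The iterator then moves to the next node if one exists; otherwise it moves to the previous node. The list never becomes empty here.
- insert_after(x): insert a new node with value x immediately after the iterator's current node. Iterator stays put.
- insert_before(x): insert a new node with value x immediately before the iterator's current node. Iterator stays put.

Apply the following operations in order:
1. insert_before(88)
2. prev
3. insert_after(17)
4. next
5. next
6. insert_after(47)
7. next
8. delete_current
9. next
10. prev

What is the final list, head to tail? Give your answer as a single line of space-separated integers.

After 1 (insert_before(88)): list=[88, 7, 6, 9, 4, 1] cursor@7
After 2 (prev): list=[88, 7, 6, 9, 4, 1] cursor@88
After 3 (insert_after(17)): list=[88, 17, 7, 6, 9, 4, 1] cursor@88
After 4 (next): list=[88, 17, 7, 6, 9, 4, 1] cursor@17
After 5 (next): list=[88, 17, 7, 6, 9, 4, 1] cursor@7
After 6 (insert_after(47)): list=[88, 17, 7, 47, 6, 9, 4, 1] cursor@7
After 7 (next): list=[88, 17, 7, 47, 6, 9, 4, 1] cursor@47
After 8 (delete_current): list=[88, 17, 7, 6, 9, 4, 1] cursor@6
After 9 (next): list=[88, 17, 7, 6, 9, 4, 1] cursor@9
After 10 (prev): list=[88, 17, 7, 6, 9, 4, 1] cursor@6

Answer: 88 17 7 6 9 4 1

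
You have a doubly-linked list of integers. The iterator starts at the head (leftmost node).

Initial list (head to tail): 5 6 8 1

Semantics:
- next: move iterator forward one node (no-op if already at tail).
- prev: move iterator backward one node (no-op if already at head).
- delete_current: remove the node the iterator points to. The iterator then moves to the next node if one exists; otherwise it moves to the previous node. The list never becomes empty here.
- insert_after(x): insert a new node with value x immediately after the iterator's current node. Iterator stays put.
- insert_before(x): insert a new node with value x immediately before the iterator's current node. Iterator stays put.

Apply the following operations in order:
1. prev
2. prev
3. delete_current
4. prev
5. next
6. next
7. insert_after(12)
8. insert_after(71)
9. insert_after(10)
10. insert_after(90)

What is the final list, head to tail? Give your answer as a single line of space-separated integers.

After 1 (prev): list=[5, 6, 8, 1] cursor@5
After 2 (prev): list=[5, 6, 8, 1] cursor@5
After 3 (delete_current): list=[6, 8, 1] cursor@6
After 4 (prev): list=[6, 8, 1] cursor@6
After 5 (next): list=[6, 8, 1] cursor@8
After 6 (next): list=[6, 8, 1] cursor@1
After 7 (insert_after(12)): list=[6, 8, 1, 12] cursor@1
After 8 (insert_after(71)): list=[6, 8, 1, 71, 12] cursor@1
After 9 (insert_after(10)): list=[6, 8, 1, 10, 71, 12] cursor@1
After 10 (insert_after(90)): list=[6, 8, 1, 90, 10, 71, 12] cursor@1

Answer: 6 8 1 90 10 71 12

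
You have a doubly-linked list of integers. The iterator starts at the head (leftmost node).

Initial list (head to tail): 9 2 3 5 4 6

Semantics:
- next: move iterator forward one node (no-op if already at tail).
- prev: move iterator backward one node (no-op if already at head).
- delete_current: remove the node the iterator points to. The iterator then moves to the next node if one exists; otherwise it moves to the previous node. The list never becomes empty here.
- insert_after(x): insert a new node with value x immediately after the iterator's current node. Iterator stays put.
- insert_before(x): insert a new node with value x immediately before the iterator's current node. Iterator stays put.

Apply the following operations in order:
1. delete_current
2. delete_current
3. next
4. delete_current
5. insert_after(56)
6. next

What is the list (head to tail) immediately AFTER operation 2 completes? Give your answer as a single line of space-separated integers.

Answer: 3 5 4 6

Derivation:
After 1 (delete_current): list=[2, 3, 5, 4, 6] cursor@2
After 2 (delete_current): list=[3, 5, 4, 6] cursor@3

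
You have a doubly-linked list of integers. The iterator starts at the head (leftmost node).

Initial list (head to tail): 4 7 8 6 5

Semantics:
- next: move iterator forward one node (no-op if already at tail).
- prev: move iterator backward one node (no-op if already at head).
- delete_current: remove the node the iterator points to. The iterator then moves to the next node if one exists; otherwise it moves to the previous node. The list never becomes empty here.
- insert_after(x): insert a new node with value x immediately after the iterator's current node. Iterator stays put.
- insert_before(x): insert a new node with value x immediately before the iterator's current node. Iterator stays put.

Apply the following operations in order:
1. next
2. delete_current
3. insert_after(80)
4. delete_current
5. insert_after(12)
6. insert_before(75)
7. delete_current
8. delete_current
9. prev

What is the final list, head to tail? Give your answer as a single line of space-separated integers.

After 1 (next): list=[4, 7, 8, 6, 5] cursor@7
After 2 (delete_current): list=[4, 8, 6, 5] cursor@8
After 3 (insert_after(80)): list=[4, 8, 80, 6, 5] cursor@8
After 4 (delete_current): list=[4, 80, 6, 5] cursor@80
After 5 (insert_after(12)): list=[4, 80, 12, 6, 5] cursor@80
After 6 (insert_before(75)): list=[4, 75, 80, 12, 6, 5] cursor@80
After 7 (delete_current): list=[4, 75, 12, 6, 5] cursor@12
After 8 (delete_current): list=[4, 75, 6, 5] cursor@6
After 9 (prev): list=[4, 75, 6, 5] cursor@75

Answer: 4 75 6 5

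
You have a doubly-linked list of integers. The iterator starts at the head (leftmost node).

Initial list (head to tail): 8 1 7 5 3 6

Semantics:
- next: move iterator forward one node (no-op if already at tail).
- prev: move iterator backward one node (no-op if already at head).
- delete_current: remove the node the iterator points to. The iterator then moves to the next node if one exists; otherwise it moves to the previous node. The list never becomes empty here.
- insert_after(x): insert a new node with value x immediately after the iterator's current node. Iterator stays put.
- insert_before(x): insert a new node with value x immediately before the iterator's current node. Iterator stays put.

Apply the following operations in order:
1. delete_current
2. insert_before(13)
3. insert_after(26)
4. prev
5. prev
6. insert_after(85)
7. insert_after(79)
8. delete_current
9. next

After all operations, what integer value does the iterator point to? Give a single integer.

After 1 (delete_current): list=[1, 7, 5, 3, 6] cursor@1
After 2 (insert_before(13)): list=[13, 1, 7, 5, 3, 6] cursor@1
After 3 (insert_after(26)): list=[13, 1, 26, 7, 5, 3, 6] cursor@1
After 4 (prev): list=[13, 1, 26, 7, 5, 3, 6] cursor@13
After 5 (prev): list=[13, 1, 26, 7, 5, 3, 6] cursor@13
After 6 (insert_after(85)): list=[13, 85, 1, 26, 7, 5, 3, 6] cursor@13
After 7 (insert_after(79)): list=[13, 79, 85, 1, 26, 7, 5, 3, 6] cursor@13
After 8 (delete_current): list=[79, 85, 1, 26, 7, 5, 3, 6] cursor@79
After 9 (next): list=[79, 85, 1, 26, 7, 5, 3, 6] cursor@85

Answer: 85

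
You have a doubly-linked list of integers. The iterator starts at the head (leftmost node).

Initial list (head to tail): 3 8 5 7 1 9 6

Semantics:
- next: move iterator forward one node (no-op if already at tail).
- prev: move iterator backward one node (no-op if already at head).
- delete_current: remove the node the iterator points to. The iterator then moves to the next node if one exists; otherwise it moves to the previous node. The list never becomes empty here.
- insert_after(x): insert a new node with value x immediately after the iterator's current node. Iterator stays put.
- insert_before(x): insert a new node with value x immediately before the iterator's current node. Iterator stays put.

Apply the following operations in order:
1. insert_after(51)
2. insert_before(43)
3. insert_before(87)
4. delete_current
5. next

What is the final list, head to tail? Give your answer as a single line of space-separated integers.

Answer: 43 87 51 8 5 7 1 9 6

Derivation:
After 1 (insert_after(51)): list=[3, 51, 8, 5, 7, 1, 9, 6] cursor@3
After 2 (insert_before(43)): list=[43, 3, 51, 8, 5, 7, 1, 9, 6] cursor@3
After 3 (insert_before(87)): list=[43, 87, 3, 51, 8, 5, 7, 1, 9, 6] cursor@3
After 4 (delete_current): list=[43, 87, 51, 8, 5, 7, 1, 9, 6] cursor@51
After 5 (next): list=[43, 87, 51, 8, 5, 7, 1, 9, 6] cursor@8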